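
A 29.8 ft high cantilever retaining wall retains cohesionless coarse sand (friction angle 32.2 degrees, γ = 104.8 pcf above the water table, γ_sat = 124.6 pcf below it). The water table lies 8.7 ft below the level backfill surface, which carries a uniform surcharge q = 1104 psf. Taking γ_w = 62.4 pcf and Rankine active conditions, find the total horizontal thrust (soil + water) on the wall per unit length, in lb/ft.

35200 lb/ft

K_a = tan²(45° − φ/2) = 0.3047.
γ' = 124.6 − 62.4 = 62.20 pcf. h₂ = H − d_w = 21.1 ft.
σ'_h: at surface K_a·q = 336.4; at WT K_a(q+γd_w) = 614.3; at base K_a(q+γd_w+γ'h₂) = 1014 psf.
P₁ = ½(336.4+614.3)×8.7 = 4136; P₂ = ½(614.3+1014)×21.1 = 17180; P_w = ½γ_w h₂² = 13890.
Total = 4136+17180+13890 = 35210 lb/ft.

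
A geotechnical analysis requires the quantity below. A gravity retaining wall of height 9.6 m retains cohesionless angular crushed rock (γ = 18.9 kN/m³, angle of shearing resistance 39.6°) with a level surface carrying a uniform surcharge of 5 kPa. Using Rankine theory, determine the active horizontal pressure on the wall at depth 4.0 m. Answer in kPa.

17.8 kPa

K_a = (1 − sin φ)/(1 + sin φ) = 0.2214.
σ_v = γz + q = 18.9 × 4.0 + 5 = 80.60 kPa.
σ_h = K_a σ_v = 0.2214 × 80.60 = 17.85 kPa.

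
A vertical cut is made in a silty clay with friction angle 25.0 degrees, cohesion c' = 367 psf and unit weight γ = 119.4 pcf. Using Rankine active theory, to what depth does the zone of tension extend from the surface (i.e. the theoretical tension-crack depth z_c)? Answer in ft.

9.65 ft

K_a = tan²(45° − 25.0°/2) = 0.4059; √K_a = 0.6371.
The active pressure is zero where K_a γ z = 2c√K_a, so z_c = 2c/(γ√K_a) = 2×367/(119.4×0.6371) = 9.649 ft.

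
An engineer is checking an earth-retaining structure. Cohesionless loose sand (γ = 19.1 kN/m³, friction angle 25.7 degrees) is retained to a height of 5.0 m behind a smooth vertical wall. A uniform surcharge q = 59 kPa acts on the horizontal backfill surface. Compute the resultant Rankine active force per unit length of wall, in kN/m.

K_a = tan²(45° − φ/2) = 0.3950.
Soil triangle: ½ K_a γ H² = 0.5×0.3950×19.1×5.0² = 94.31 kN/m.
Surcharge rectangle: K_a q H = 0.3950×59×5.0 = 116.5 kN/m.
Total = 94.31 + 116.5 = 210.8 kN/m.

211 kN/m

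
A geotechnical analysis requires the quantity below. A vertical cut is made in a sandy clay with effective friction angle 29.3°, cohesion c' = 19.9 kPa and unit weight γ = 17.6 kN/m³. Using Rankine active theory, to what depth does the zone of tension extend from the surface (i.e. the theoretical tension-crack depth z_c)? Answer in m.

K_a = tan²(45° − 29.3°/2) = 0.3428; √K_a = 0.5855.
The active pressure is zero where K_a γ z = 2c√K_a, so z_c = 2c/(γ√K_a) = 2×19.9/(17.6×0.5855) = 3.862 m.

3.86 m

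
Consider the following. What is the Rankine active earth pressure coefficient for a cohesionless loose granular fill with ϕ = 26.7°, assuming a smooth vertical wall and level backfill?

K_a = tan²(45° − φ/2) = tan²(31.65°) = 0.3800.

0.380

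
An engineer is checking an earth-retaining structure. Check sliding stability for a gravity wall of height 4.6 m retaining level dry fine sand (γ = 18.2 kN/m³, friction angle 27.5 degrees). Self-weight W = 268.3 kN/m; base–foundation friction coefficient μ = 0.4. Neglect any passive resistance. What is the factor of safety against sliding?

K_a = tan²(45° − 27.5°/2) = 0.3682.
P_a = ½K_aγH² = 0.5×0.3682×18.2×4.6² = 70.90 kN/m, acting at H/3 = 1.533 m above the base.
FS_sliding = μW / P_a = 0.4×268.3 / 70.90 = 1.514.

1.51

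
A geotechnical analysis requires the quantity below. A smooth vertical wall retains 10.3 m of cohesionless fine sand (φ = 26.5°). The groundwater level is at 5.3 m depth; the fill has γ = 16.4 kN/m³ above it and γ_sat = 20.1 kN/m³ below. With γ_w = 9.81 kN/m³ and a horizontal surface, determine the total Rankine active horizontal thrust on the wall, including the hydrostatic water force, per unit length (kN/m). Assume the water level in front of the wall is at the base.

427 kN/m

K_a = tan²(45° − φ/2) = 0.3829.
γ' = 20.1 − 9.81 = 10.29 kN/m³. Depth below WT = 5.0 m.
σ'_h at WT = K_a γ d_w = 33.28 kPa; at base = 33.28 + K_a γ' × 5.0 = 52.99 kPa.
P₁ (0–5.3 m) = ½×33.28×5.3 = 88.20. P₂ (5.3–10.3 m) = ½(33.28+52.99)×5.0 = 215.7.
P_w = ½ γ_w h₂² = 0.5×9.81×5.0² = 122.6. Total = 88.20+215.7+122.6 = 426.5 kN/m.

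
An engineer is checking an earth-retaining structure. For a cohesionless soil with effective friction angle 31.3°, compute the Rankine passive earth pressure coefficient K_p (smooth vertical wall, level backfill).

3.16

K_p = (1 + sin φ)/(1 − sin φ) = tan²(45° + 31.3°/2) = 3.162.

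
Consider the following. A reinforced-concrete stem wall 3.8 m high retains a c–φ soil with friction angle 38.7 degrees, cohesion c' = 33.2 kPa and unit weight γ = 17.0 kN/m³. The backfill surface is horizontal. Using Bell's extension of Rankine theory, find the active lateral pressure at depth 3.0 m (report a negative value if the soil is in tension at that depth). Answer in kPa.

K_a = (1 − sin φ)/(1 + sin φ) = 0.2306.
σ_a = K_a γ z − 2c√K_a = 0.2306×17.0×3.0 − 2×33.2×0.4802 = -20.12 kPa.

-20.1 kPa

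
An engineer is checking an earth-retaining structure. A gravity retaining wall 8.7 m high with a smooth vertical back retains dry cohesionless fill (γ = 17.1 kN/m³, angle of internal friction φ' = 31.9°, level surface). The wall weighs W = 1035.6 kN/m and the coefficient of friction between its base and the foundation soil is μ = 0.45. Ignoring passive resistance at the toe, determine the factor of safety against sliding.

K_a = tan²(45° − 31.9°/2) = 0.3085.
P_a = ½K_aγH² = 0.5×0.3085×17.1×8.7² = 199.7 kN/m, acting at H/3 = 2.900 m above the base.
FS_sliding = μW / P_a = 0.45×1035.6 / 199.7 = 2.334.

2.33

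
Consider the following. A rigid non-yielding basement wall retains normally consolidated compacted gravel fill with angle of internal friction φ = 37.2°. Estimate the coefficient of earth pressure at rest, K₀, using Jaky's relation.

K₀ = 1 − sin φ' = 1 − sin 37.2° = 0.3954.

0.395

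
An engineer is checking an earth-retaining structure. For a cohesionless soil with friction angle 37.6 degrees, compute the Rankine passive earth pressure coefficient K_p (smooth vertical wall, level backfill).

K_p = (1 + sin φ)/(1 − sin φ) = tan²(45° + 37.6°/2) = 4.130.

4.13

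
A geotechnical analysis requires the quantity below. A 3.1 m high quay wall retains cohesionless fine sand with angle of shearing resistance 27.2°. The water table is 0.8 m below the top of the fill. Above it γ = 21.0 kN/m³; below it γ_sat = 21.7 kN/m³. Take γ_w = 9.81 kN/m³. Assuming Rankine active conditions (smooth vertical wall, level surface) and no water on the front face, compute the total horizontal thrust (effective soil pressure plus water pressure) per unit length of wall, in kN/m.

K_a = tan²(45° − φ/2) = 0.3726.
γ' = 21.7 − 9.81 = 11.89 kN/m³. Depth below WT = 2.3 m.
σ'_h at WT = K_a γ d_w = 6.260 kPa; at base = 6.260 + K_a γ' × 2.3 = 16.45 kPa.
P₁ (0–0.8 m) = ½×6.260×0.8 = 2.504. P₂ (0.8–3.1 m) = ½(6.260+16.45)×2.3 = 26.11.
P_w = ½ γ_w h₂² = 0.5×9.81×2.3² = 25.95. Total = 2.504+26.11+25.95 = 54.57 kN/m.

54.6 kN/m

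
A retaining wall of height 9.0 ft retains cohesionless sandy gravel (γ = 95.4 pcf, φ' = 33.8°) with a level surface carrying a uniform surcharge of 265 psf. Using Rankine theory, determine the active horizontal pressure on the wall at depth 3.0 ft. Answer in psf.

K_a = (1 − sin φ)/(1 + sin φ) = 0.2851.
σ_v = γz + q = 95.4 × 3.0 + 265 = 551.2 psf.
σ_h = K_a σ_v = 0.2851 × 551.2 = 157.1 psf.

157 psf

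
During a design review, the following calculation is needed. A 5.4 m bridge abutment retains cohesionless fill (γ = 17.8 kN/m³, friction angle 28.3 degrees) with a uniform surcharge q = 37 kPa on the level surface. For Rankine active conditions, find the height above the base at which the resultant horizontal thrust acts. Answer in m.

2.19 m

K_a = 0.3568.
Triangular part P₁ = ½K_aγH² = 92.59 at H/3 = 1.800 m; rectangular part P₂ = K_a q H = 71.28 at H/2 = 2.700 m.
ȳ = (P₁·1.800 + P₂·2.700)/(P₁+P₂) = 2.191 m.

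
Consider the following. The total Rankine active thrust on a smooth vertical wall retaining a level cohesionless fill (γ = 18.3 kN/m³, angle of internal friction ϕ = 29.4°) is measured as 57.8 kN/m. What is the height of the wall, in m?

4.30 m

K_a = 0.3415. P_a = ½ K_a γ H² ⇒ H = √(2P_a/(K_a γ)).
H = √(2×57.8/(0.3415×18.3)) = 4.301 m.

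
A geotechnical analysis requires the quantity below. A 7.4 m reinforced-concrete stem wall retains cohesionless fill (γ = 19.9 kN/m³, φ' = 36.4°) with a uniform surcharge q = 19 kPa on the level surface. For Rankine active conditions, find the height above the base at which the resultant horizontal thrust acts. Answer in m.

K_a = 0.2552.
Triangular part P₁ = ½K_aγH² = 139.0 at H/3 = 2.467 m; rectangular part P₂ = K_a q H = 35.88 at H/2 = 3.700 m.
ȳ = (P₁·2.467 + P₂·3.700)/(P₁+P₂) = 2.720 m.

2.72 m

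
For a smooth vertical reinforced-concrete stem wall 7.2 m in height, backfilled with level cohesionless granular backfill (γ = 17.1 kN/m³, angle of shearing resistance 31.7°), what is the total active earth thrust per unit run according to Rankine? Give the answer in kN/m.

138 kN/m

K_a = tan²(45° − φ/2) = 0.3111.
P_a = ½ K_a γ H² = 0.5 × 0.3111 × 17.1 × 7.2² = 137.9 kN/m.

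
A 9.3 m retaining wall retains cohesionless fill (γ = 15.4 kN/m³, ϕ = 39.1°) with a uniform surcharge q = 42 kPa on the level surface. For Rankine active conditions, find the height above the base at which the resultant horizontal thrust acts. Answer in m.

K_a = 0.2265.
Triangular part P₁ = ½K_aγH² = 150.8 at H/3 = 3.100 m; rectangular part P₂ = K_a q H = 88.47 at H/2 = 4.650 m.
ȳ = (P₁·3.100 + P₂·4.650)/(P₁+P₂) = 3.673 m.

3.67 m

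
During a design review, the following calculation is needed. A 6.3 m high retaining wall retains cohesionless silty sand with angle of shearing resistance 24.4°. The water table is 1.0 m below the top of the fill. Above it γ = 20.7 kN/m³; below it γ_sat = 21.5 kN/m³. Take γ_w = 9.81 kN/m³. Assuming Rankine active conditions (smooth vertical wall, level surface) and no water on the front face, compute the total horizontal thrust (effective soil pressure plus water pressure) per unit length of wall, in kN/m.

256 kN/m

K_a = tan²(45° − φ/2) = 0.4153.
γ' = 21.5 − 9.81 = 11.69 kN/m³. Depth below WT = 5.3 m.
σ'_h at WT = K_a γ d_w = 8.597 kPa; at base = 8.597 + K_a γ' × 5.3 = 34.33 kPa.
P₁ (0–1.0 m) = ½×8.597×1.0 = 4.299. P₂ (1.0–6.3 m) = ½(8.597+34.33)×5.3 = 113.8.
P_w = ½ γ_w h₂² = 0.5×9.81×5.3² = 137.8. Total = 4.299+113.8+137.8 = 255.8 kN/m.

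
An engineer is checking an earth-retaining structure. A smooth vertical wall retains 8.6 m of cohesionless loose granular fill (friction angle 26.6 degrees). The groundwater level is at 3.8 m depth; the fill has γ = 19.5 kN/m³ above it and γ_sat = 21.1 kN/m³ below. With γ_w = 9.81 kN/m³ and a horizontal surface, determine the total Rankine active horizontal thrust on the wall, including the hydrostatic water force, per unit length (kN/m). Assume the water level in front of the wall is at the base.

K_a = tan²(45° − φ/2) = 0.3814.
γ' = 21.1 − 9.81 = 11.29 kN/m³. Depth below WT = 4.8 m.
σ'_h at WT = K_a γ d_w = 28.27 kPa; at base = 28.27 + K_a γ' × 4.8 = 48.94 kPa.
P₁ (0–3.8 m) = ½×28.27×3.8 = 53.70. P₂ (3.8–8.6 m) = ½(28.27+48.94)×4.8 = 185.3.
P_w = ½ γ_w h₂² = 0.5×9.81×4.8² = 113.0. Total = 53.70+185.3+113.0 = 352.0 kN/m.

352 kN/m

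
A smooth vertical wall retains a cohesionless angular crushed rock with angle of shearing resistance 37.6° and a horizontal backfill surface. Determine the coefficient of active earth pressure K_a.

0.242

K_a = tan²(45° − φ/2) = tan²(26.20°) = 0.2421.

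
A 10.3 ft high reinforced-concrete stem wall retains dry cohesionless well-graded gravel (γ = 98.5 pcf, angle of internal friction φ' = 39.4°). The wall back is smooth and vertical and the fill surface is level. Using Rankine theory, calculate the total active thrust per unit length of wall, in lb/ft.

1170 lb/ft

K_a = tan²(45° − φ/2) = 0.2234.
P_a = ½ K_a γ H² = 0.5 × 0.2234 × 98.5 × 10.3² = 1167 lb/ft.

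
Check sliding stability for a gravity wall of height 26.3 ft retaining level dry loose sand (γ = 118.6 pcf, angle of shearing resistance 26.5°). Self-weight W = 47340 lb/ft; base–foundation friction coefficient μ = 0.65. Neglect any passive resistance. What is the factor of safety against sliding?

1.96

K_a = tan²(45° − 26.5°/2) = 0.3829.
P_a = ½K_aγH² = 0.5×0.3829×118.6×26.3² = 15710 lb/ft, acting at H/3 = 8.767 ft above the base.
FS_sliding = μW / P_a = 0.65×47340 / 15710 = 1.959.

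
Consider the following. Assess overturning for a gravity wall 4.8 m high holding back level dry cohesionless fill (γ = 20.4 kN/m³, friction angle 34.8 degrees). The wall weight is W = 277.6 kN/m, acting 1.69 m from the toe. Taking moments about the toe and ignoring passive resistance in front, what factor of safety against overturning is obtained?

K_a = tan²(45° − 34.8°/2) = 0.2733.
P_a = ½K_aγH² = 0.5×0.2733×20.4×4.8² = 64.23 kN/m, acting at H/3 = 1.600 m above the base.
Overturning moment M_o = P_a × H/3 = 64.23 × 1.600 = 102.8.
Resisting moment M_r = W × 1.69 = 277.6 × 1.69 = 469.1.
FS_overturning = M_r/M_o = 469.1/102.8 = 4.565.

4.57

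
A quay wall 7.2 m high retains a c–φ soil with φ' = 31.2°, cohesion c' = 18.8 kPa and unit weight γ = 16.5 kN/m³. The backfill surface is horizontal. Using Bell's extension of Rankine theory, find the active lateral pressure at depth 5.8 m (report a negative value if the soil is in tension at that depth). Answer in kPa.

9.20 kPa

K_a = (1 − sin φ)/(1 + sin φ) = 0.3175.
σ_a = K_a γ z − 2c√K_a = 0.3175×16.5×5.8 − 2×18.8×0.5635 = 9.198 kPa.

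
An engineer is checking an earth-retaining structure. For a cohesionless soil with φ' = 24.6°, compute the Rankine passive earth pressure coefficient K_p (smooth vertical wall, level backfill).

2.43

K_p = (1 + sin φ)/(1 − sin φ) = tan²(45° + 24.6°/2) = 2.426.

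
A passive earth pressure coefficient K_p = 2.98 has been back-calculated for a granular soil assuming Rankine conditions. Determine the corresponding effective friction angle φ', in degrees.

29.8°

K_p = (1+sin φ)/(1−sin φ) ⇒ sin φ = (K_p − 1)/(K_p + 1) = 0.4975.
φ = arcsin(0.4975) = 29.83°.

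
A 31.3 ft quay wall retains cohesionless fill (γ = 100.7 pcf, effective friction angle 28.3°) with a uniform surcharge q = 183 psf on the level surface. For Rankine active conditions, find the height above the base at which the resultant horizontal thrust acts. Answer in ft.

K_a = 0.3568.
Triangular part P₁ = ½K_aγH² = 17600 at H/3 = 10.43 ft; rectangular part P₂ = K_a q H = 2044 at H/2 = 15.65 ft.
ȳ = (P₁·10.43 + P₂·15.65)/(P₁+P₂) = 10.98 ft.

11.0 ft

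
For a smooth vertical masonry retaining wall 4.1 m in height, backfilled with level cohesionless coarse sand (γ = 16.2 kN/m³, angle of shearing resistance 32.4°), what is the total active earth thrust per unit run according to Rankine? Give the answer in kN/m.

41.2 kN/m

K_a = tan²(45° − φ/2) = 0.3022.
P_a = ½ K_a γ H² = 0.5 × 0.3022 × 16.2 × 4.1² = 41.15 kN/m.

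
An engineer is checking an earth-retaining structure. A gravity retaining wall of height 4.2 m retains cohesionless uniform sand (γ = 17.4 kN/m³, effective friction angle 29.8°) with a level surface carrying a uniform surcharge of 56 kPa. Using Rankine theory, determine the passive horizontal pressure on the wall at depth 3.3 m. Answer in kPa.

338 kPa

K_p = (1 + sin φ)/(1 − sin φ) = 2.976.
σ_v = γz + q = 17.4 × 3.3 + 56 = 113.4 kPa.
σ_h = K_p σ_v = 2.976 × 113.4 = 337.5 kPa.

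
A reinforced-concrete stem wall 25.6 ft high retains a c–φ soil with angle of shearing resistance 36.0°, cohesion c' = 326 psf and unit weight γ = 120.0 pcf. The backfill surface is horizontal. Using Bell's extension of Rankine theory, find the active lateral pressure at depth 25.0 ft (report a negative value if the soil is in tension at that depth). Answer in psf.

447 psf

K_a = (1 − sin φ)/(1 + sin φ) = 0.2596.
σ_a = K_a γ z − 2c√K_a = 0.2596×120.0×25.0 − 2×326×0.5095 = 446.6 psf.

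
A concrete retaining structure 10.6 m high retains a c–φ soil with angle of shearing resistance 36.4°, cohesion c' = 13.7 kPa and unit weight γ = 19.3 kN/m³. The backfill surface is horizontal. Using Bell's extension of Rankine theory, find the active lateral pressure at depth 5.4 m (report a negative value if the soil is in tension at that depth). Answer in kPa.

12.8 kPa

K_a = (1 − sin φ)/(1 + sin φ) = 0.2552.
σ_a = K_a γ z − 2c√K_a = 0.2552×19.3×5.4 − 2×13.7×0.5051 = 12.75 kPa.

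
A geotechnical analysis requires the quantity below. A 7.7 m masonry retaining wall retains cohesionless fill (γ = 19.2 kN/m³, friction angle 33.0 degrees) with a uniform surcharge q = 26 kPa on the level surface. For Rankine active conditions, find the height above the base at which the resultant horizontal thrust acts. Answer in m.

2.90 m

K_a = 0.2948.
Triangular part P₁ = ½K_aγH² = 167.8 at H/3 = 2.567 m; rectangular part P₂ = K_a q H = 59.02 at H/2 = 3.850 m.
ȳ = (P₁·2.567 + P₂·3.850)/(P₁+P₂) = 2.901 m.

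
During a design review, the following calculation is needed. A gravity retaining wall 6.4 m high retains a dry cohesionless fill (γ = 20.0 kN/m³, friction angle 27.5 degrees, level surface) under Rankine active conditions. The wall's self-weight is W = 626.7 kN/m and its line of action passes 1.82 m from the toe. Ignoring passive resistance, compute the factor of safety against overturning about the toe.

K_a = tan²(45° − 27.5°/2) = 0.3682.
P_a = ½K_aγH² = 0.5×0.3682×20.0×6.4² = 150.8 kN/m, acting at H/3 = 2.133 m above the base.
Overturning moment M_o = P_a × H/3 = 150.8 × 2.133 = 321.8.
Resisting moment M_r = W × 1.82 = 626.7 × 1.82 = 1141.
FS_overturning = M_r/M_o = 1141/321.8 = 3.545.

3.54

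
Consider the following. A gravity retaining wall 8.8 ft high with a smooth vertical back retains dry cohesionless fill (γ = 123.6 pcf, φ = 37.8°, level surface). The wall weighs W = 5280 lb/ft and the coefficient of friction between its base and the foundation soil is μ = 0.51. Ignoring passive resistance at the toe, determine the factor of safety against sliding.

K_a = tan²(45° − 37.8°/2) = 0.2400.
P_a = ½K_aγH² = 0.5×0.2400×123.6×8.8² = 1149 lb/ft, acting at H/3 = 2.933 ft above the base.
FS_sliding = μW / P_a = 0.51×5280 / 1149 = 2.344.

2.34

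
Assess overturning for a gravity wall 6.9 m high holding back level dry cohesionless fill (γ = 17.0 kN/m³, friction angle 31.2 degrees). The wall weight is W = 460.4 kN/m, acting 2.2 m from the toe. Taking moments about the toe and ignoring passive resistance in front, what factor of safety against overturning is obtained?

K_a = tan²(45° − 31.2°/2) = 0.3175.
P_a = ½K_aγH² = 0.5×0.3175×17.0×6.9² = 128.5 kN/m, acting at H/3 = 2.300 m above the base.
Overturning moment M_o = P_a × H/3 = 128.5 × 2.300 = 295.5.
Resisting moment M_r = W × 2.2 = 460.4 × 2.2 = 1013.
FS_overturning = M_r/M_o = 1013/295.5 = 3.427.

3.43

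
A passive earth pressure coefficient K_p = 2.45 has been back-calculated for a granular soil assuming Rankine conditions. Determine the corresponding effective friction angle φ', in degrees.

24.9°

K_p = (1+sin φ)/(1−sin φ) ⇒ sin φ = (K_p − 1)/(K_p + 1) = 0.4203.
φ = arcsin(0.4203) = 24.85°.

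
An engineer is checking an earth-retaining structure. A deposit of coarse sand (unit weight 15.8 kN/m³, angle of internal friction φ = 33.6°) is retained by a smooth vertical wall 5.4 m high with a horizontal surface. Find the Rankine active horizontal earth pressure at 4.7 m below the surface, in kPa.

K_a = (1 − sin φ)/(1 + sin φ) = 0.2875.
σ_h = K_a γ z = 0.2875 × 15.8 × 4.7 = 21.35 kPa.

21.4 kPa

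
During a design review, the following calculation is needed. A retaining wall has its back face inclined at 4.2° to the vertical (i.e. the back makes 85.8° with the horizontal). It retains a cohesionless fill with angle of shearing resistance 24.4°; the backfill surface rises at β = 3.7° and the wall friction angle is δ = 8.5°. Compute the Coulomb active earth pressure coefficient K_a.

0.436

K_a = sin²(α+φ) / [sin²α · sin(α−δ) · (1 + √{sin(φ+δ)sin(φ−β) / (sin(α−δ)sin(α+β))})²].
With α = 85.8°, φ = 24.4°, δ = 8.5°, β = 3.7°: K_a = 0.4355.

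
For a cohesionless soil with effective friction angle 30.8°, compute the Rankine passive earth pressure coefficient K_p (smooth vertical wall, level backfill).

3.10

K_p = (1 + sin φ)/(1 − sin φ) = tan²(45° + 30.8°/2) = 3.099.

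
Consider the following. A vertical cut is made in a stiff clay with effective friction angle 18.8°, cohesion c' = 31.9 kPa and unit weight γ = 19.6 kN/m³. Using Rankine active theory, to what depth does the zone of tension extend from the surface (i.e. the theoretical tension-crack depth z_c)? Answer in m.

K_a = tan²(45° − 18.8°/2) = 0.5126; √K_a = 0.7159.
The active pressure is zero where K_a γ z = 2c√K_a, so z_c = 2c/(γ√K_a) = 2×31.9/(19.6×0.7159) = 4.547 m.

4.55 m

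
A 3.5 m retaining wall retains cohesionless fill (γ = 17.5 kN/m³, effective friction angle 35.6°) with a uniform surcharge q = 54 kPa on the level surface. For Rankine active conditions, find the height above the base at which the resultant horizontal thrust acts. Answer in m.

K_a = 0.2641.
Triangular part P₁ = ½K_aγH² = 28.31 at H/3 = 1.167 m; rectangular part P₂ = K_a q H = 49.92 at H/2 = 1.750 m.
ȳ = (P₁·1.167 + P₂·1.750)/(P₁+P₂) = 1.539 m.

1.54 m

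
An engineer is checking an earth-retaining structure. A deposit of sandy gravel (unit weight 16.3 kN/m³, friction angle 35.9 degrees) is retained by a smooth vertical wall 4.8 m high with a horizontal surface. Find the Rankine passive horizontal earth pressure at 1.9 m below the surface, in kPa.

K_p = (1 + sin φ)/(1 − sin φ) = 3.835.
σ_h = K_p γ z = 3.835 × 16.3 × 1.9 = 118.8 kPa.

119 kPa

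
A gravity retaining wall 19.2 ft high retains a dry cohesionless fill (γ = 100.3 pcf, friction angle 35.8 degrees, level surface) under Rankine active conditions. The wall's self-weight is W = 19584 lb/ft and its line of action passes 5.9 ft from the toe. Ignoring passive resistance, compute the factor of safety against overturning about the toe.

K_a = tan²(45° − 35.8°/2) = 0.2619.
P_a = ½K_aγH² = 0.5×0.2619×100.3×19.2² = 4841 lb/ft, acting at H/3 = 6.400 ft above the base.
Overturning moment M_o = P_a × H/3 = 4841 × 6.400 = 30980.
Resisting moment M_r = W × 5.9 = 19584 × 5.9 = 115500.
FS_overturning = M_r/M_o = 115500/30980 = 3.729.

3.73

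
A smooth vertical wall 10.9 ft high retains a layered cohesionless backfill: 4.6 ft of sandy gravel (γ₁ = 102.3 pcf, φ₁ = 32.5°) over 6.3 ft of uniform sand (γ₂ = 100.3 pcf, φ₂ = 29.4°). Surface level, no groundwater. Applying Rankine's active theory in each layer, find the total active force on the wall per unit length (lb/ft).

2020 lb/ft

K_a1 = tan²(45°−32.5°/2) = 0.3010; K_a2 = tan²(45°−29.4°/2) = 0.3415.
Layer 1: σ at base = K_a1 γ₁ h₁ = 141.6 psf; P₁ = ½×141.6×4.6 = 325.8.
Layer 2: σ_v at top = γ₁h₁ = 470.6; σ_h top = K_a2×470.6 = 160.7; σ_h base = K_a2×(470.6+100.3×6.3) = 376.5.
P₂ = ½(160.7+376.5)×6.3 = 1692. Total P_a = 325.8+1692 = 2018 lb/ft.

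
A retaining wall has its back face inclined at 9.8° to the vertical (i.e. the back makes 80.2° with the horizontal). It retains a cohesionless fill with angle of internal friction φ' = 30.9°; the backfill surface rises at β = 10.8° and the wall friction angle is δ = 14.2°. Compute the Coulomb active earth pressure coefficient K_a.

K_a = sin²(α+φ) / [sin²α · sin(α−δ) · (1 + √{sin(φ+δ)sin(φ−β) / (sin(α−δ)sin(α+β))})²].
With α = 80.2°, φ = 30.9°, δ = 14.2°, β = 10.8°: K_a = 0.4268.

0.427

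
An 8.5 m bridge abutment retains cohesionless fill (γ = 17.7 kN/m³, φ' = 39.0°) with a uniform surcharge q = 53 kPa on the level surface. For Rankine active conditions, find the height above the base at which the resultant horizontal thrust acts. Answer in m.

K_a = 0.2275.
Triangular part P₁ = ½K_aγH² = 145.5 at H/3 = 2.833 m; rectangular part P₂ = K_a q H = 102.5 at H/2 = 4.250 m.
ȳ = (P₁·2.833 + P₂·4.250)/(P₁+P₂) = 3.419 m.

3.42 m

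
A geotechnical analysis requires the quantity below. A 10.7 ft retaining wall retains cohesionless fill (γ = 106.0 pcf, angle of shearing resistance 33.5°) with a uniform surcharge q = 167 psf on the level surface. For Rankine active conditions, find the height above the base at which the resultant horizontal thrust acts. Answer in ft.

3.97 ft

K_a = 0.2887.
Triangular part P₁ = ½K_aγH² = 1752 at H/3 = 3.567 ft; rectangular part P₂ = K_a q H = 515.9 at H/2 = 5.350 ft.
ȳ = (P₁·3.567 + P₂·5.350)/(P₁+P₂) = 3.972 ft.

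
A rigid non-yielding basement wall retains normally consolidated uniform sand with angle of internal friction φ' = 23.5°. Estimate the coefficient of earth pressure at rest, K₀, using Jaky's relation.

K₀ = 1 − sin φ' = 1 − sin 23.5° = 0.6013.

0.601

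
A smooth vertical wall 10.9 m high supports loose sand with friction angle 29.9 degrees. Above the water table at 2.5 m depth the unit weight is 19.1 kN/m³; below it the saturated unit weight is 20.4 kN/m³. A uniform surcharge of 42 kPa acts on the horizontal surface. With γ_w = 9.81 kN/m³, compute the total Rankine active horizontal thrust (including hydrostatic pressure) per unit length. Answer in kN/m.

K_a = tan²(45° − φ/2) = 0.3347.
γ' = 20.4 − 9.81 = 10.59 kN/m³. h₂ = H − d_w = 8.4 m.
σ'_h: at surface K_a·q = 14.06; at WT K_a(q+γd_w) = 30.04; at base K_a(q+γd_w+γ'h₂) = 59.81 kPa.
P₁ = ½(14.06+30.04)×2.5 = 55.12; P₂ = ½(30.04+59.81)×8.4 = 377.4; P_w = ½γ_w h₂² = 346.1.
Total = 55.12+377.4+346.1 = 778.6 kN/m.

779 kN/m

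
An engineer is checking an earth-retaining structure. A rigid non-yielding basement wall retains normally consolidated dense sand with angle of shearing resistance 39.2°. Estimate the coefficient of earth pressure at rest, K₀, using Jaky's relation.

K₀ = 1 − sin φ' = 1 − sin 39.2° = 0.3680.

0.368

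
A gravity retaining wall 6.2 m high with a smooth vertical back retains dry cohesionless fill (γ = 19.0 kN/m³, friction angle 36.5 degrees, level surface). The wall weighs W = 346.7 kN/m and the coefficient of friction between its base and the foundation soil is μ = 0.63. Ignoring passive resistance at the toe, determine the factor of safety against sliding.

K_a = tan²(45° − 36.5°/2) = 0.2541.
P_a = ½K_aγH² = 0.5×0.2541×19.0×6.2² = 92.78 kN/m, acting at H/3 = 2.067 m above the base.
FS_sliding = μW / P_a = 0.63×346.7 / 92.78 = 2.354.

2.35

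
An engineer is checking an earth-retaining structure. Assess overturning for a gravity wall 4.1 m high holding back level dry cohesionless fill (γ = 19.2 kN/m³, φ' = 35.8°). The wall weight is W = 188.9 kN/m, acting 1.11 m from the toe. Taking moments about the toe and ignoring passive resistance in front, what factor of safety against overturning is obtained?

3.63

K_a = tan²(45° − 35.8°/2) = 0.2619.
P_a = ½K_aγH² = 0.5×0.2619×19.2×4.1² = 42.26 kN/m, acting at H/3 = 1.367 m above the base.
Overturning moment M_o = P_a × H/3 = 42.26 × 1.367 = 57.75.
Resisting moment M_r = W × 1.11 = 188.9 × 1.11 = 209.7.
FS_overturning = M_r/M_o = 209.7/57.75 = 3.631.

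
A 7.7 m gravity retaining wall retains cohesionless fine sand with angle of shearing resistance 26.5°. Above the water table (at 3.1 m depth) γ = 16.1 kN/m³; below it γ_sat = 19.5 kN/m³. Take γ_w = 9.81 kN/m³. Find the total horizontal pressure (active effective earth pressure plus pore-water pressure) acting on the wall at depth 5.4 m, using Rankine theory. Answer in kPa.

K_a = (1 − sin φ)/(1 + sin φ) = 0.3829.
γ' = 19.5 − 9.81 = 9.690 kN/m³.
Effective vertical stress at 5.4 m: σ'_v = 16.1×3.1 + 9.690×2.30 = 72.20 kPa.
σ'_h = K_a σ'_v = 0.3829 × 72.20 = 27.65 kPa; u = γ_w × 2.30 = 22.56 kPa.
Total σ_h = 27.65 + 22.56 = 50.21 kPa.

50.2 kPa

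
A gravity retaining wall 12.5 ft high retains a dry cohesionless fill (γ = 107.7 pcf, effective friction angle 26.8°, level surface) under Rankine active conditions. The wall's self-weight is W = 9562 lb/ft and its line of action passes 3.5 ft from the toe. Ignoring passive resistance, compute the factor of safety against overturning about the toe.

2.52

K_a = tan²(45° − 26.8°/2) = 0.3785.
P_a = ½K_aγH² = 0.5×0.3785×107.7×12.5² = 3185 lb/ft, acting at H/3 = 4.167 ft above the base.
Overturning moment M_o = P_a × H/3 = 3185 × 4.167 = 13270.
Resisting moment M_r = W × 3.5 = 9562 × 3.5 = 33470.
FS_overturning = M_r/M_o = 33470/13270 = 2.522.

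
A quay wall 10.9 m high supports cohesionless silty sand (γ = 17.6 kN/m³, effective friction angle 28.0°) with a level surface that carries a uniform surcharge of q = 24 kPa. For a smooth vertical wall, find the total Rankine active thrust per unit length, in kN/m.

472 kN/m

K_a = tan²(45° − φ/2) = 0.3610.
Soil triangle: ½ K_a γ H² = 0.5×0.3610×17.6×10.9² = 377.5 kN/m.
Surcharge rectangle: K_a q H = 0.3610×24×10.9 = 94.45 kN/m.
Total = 377.5 + 94.45 = 471.9 kN/m.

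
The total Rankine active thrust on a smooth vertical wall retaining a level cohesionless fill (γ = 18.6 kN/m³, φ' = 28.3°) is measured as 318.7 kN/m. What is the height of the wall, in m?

9.80 m

K_a = 0.3568. P_a = ½ K_a γ H² ⇒ H = √(2P_a/(K_a γ)).
H = √(2×318.7/(0.3568×18.6)) = 9.801 m.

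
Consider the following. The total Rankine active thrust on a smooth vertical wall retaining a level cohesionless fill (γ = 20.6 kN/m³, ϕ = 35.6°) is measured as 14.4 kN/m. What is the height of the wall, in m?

2.30 m

K_a = 0.2641. P_a = ½ K_a γ H² ⇒ H = √(2P_a/(K_a γ)).
H = √(2×14.4/(0.2641×20.6)) = 2.301 m.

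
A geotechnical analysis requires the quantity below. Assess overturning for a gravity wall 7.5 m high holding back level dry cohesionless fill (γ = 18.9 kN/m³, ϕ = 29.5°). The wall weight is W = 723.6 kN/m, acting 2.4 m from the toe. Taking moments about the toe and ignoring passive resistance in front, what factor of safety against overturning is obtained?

K_a = tan²(45° − 29.5°/2) = 0.3401.
P_a = ½K_aγH² = 0.5×0.3401×18.9×7.5² = 180.8 kN/m, acting at H/3 = 2.500 m above the base.
Overturning moment M_o = P_a × H/3 = 180.8 × 2.500 = 452.0.
Resisting moment M_r = W × 2.4 = 723.6 × 2.4 = 1737.
FS_overturning = M_r/M_o = 1737/452.0 = 3.842.

3.84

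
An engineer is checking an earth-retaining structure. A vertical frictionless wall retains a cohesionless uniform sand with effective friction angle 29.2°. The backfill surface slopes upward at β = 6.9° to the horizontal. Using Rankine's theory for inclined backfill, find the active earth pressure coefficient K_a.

K_a = cos β · (cos β − √(cos²β − cos²φ)) / (cos β + √(cos²β − cos²φ)).
cos β = 0.9928, cos φ = 0.8729, √(cos²β − cos²φ) = 0.4728.
K_a = 0.9928 × (0.9928 − 0.4728)/(0.9928 + 0.4728) = 0.3522.

0.352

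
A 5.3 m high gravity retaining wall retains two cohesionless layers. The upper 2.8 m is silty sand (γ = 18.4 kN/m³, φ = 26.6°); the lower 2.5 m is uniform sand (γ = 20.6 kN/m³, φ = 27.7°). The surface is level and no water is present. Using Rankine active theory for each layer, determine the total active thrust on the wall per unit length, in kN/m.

98.1 kN/m

K_a1 = tan²(45°−26.6°/2) = 0.3814; K_a2 = tan²(45°−27.7°/2) = 0.3653.
Layer 1: σ at base = K_a1 γ₁ h₁ = 19.65 kPa; P₁ = ½×19.65×2.8 = 27.51.
Layer 2: σ_v at top = γ₁h₁ = 51.52; σ_h top = K_a2×51.52 = 18.82; σ_h base = K_a2×(51.52+20.6×2.5) = 37.64.
P₂ = ½(18.82+37.64)×2.5 = 70.57. Total P_a = 27.51+70.57 = 98.09 kN/m.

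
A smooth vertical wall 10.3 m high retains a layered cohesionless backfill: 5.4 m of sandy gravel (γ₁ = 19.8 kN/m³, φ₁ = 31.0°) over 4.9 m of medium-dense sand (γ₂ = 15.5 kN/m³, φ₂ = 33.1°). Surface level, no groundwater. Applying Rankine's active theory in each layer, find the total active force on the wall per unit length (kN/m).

K_a1 = tan²(45°−31.0°/2) = 0.3201; K_a2 = tan²(45°−33.1°/2) = 0.2936.
Layer 1: σ at base = K_a1 γ₁ h₁ = 34.22 kPa; P₁ = ½×34.22×5.4 = 92.41.
Layer 2: σ_v at top = γ₁h₁ = 106.9; σ_h top = K_a2×106.9 = 31.39; σ_h base = K_a2×(106.9+15.5×4.9) = 53.69.
P₂ = ½(31.39+53.69)×4.9 = 208.4. Total P_a = 92.41+208.4 = 300.8 kN/m.

301 kN/m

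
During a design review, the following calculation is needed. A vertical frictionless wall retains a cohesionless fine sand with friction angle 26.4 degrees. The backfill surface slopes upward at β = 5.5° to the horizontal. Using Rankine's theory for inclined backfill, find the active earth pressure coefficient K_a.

K_a = cos β · (cos β − √(cos²β − cos²φ)) / (cos β + √(cos²β − cos²φ)).
cos β = 0.9954, cos φ = 0.8957, √(cos²β − cos²φ) = 0.4342.
K_a = 0.9954 × (0.9954 − 0.4342)/(0.9954 + 0.4342) = 0.3908.

0.391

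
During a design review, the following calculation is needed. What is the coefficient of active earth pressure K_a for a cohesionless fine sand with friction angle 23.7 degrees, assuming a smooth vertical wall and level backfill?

K_a = (1 − sin φ)/(1 + sin φ) = (1 − sin 23.7°)/(1 + sin 23.7°) = 0.4266.

0.427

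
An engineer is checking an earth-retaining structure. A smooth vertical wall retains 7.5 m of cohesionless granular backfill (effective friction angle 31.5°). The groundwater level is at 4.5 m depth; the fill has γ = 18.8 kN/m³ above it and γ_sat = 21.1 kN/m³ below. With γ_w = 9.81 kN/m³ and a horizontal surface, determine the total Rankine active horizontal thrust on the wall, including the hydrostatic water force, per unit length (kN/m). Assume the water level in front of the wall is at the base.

199 kN/m

K_a = tan²(45° − φ/2) = 0.3136.
γ' = 21.1 − 9.81 = 11.29 kN/m³. Depth below WT = 3.0 m.
σ'_h at WT = K_a γ d_w = 26.53 kPa; at base = 26.53 + K_a γ' × 3.0 = 37.16 kPa.
P₁ (0–4.5 m) = ½×26.53×4.5 = 59.70. P₂ (4.5–7.5 m) = ½(26.53+37.16)×3.0 = 95.53.
P_w = ½ γ_w h₂² = 0.5×9.81×3.0² = 44.14. Total = 59.70+95.53+44.14 = 199.4 kN/m.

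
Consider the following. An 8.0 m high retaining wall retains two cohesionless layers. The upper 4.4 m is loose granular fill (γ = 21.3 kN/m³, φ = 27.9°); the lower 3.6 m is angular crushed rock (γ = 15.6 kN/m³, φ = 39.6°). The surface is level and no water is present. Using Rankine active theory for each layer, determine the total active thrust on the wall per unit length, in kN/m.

172 kN/m

K_a1 = tan²(45°−27.9°/2) = 0.3625; K_a2 = tan²(45°−39.6°/2) = 0.2214.
Layer 1: σ at base = K_a1 γ₁ h₁ = 33.97 kPa; P₁ = ½×33.97×4.4 = 74.73.
Layer 2: σ_v at top = γ₁h₁ = 93.72; σ_h top = K_a2×93.72 = 20.75; σ_h base = K_a2×(93.72+15.6×3.6) = 33.19.
P₂ = ½(20.75+33.19)×3.6 = 97.09. Total P_a = 74.73+97.09 = 171.8 kN/m.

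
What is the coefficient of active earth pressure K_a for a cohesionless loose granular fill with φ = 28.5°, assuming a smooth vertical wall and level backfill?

K_a = tan²(45° − φ/2) = tan²(30.75°) = 0.3540.

0.354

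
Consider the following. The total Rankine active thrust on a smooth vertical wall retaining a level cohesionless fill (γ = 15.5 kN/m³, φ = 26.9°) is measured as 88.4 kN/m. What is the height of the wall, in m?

5.50 m

K_a = 0.3770. P_a = ½ K_a γ H² ⇒ H = √(2P_a/(K_a γ)).
H = √(2×88.4/(0.3770×15.5)) = 5.501 m.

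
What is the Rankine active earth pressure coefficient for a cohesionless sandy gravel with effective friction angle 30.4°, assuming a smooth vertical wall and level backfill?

K_a = tan²(45° − φ/2) = tan²(29.80°) = 0.3280.

0.328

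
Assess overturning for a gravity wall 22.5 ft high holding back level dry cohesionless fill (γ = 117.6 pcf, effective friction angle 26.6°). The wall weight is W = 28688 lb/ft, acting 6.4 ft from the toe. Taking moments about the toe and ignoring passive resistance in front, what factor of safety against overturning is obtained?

2.16

K_a = tan²(45° − 26.6°/2) = 0.3814.
P_a = ½K_aγH² = 0.5×0.3814×117.6×22.5² = 11350 lb/ft, acting at H/3 = 7.500 ft above the base.
Overturning moment M_o = P_a × H/3 = 11350 × 7.500 = 85160.
Resisting moment M_r = W × 6.4 = 28688 × 6.4 = 183600.
FS_overturning = M_r/M_o = 183600/85160 = 2.156.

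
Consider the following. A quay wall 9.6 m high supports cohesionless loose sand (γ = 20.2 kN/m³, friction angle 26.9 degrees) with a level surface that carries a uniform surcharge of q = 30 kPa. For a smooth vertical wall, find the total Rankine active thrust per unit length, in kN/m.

459 kN/m

K_a = tan²(45° − φ/2) = 0.3770.
Soil triangle: ½ K_a γ H² = 0.5×0.3770×20.2×9.6² = 350.9 kN/m.
Surcharge rectangle: K_a q H = 0.3770×30×9.6 = 108.6 kN/m.
Total = 350.9 + 108.6 = 459.5 kN/m.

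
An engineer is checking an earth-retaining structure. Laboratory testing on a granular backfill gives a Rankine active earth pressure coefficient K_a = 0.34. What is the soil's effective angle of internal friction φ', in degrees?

K_a = tan²(45° − φ/2) ⇒ 45° − φ/2 = arctan(√0.34) = 30.25°.
φ = 2(45° − 30.25°) = 29.51°.

29.5°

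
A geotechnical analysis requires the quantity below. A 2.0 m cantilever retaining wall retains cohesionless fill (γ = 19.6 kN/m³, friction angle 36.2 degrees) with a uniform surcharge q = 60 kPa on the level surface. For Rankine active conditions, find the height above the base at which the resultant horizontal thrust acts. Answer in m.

K_a = 0.2574.
Triangular part P₁ = ½K_aγH² = 10.09 at H/3 = 0.6667 m; rectangular part P₂ = K_a q H = 30.89 at H/2 = 1.000 m.
ȳ = (P₁·0.6667 + P₂·1.000)/(P₁+P₂) = 0.9179 m.

0.918 m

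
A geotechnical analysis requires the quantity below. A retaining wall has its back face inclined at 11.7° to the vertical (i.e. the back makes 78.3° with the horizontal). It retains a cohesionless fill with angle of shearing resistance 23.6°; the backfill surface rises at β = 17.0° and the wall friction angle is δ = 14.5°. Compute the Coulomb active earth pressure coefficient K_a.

K_a = sin²(α+φ) / [sin²α · sin(α−δ) · (1 + √{sin(φ+δ)sin(φ−β) / (sin(α−δ)sin(α+β))})²].
With α = 78.3°, φ = 23.6°, δ = 14.5°, β = 17.0°: K_a = 0.6774.

0.677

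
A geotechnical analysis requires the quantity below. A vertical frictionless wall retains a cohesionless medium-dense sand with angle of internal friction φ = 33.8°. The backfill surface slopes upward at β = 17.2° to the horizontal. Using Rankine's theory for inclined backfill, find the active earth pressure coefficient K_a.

K_a = cos β · (cos β − √(cos²β − cos²φ)) / (cos β + √(cos²β − cos²φ)).
cos β = 0.9553, cos φ = 0.8310, √(cos²β − cos²φ) = 0.4712.
K_a = 0.9553 × (0.9553 − 0.4712)/(0.9553 + 0.4712) = 0.3242.

0.324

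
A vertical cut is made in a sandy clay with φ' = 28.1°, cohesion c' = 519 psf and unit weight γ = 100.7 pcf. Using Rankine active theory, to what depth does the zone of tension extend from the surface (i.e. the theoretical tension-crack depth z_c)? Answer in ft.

17.2 ft

K_a = tan²(45° − 28.1°/2) = 0.3596; √K_a = 0.5997.
The active pressure is zero where K_a γ z = 2c√K_a, so z_c = 2c/(γ√K_a) = 2×519/(100.7×0.5997) = 17.19 ft.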